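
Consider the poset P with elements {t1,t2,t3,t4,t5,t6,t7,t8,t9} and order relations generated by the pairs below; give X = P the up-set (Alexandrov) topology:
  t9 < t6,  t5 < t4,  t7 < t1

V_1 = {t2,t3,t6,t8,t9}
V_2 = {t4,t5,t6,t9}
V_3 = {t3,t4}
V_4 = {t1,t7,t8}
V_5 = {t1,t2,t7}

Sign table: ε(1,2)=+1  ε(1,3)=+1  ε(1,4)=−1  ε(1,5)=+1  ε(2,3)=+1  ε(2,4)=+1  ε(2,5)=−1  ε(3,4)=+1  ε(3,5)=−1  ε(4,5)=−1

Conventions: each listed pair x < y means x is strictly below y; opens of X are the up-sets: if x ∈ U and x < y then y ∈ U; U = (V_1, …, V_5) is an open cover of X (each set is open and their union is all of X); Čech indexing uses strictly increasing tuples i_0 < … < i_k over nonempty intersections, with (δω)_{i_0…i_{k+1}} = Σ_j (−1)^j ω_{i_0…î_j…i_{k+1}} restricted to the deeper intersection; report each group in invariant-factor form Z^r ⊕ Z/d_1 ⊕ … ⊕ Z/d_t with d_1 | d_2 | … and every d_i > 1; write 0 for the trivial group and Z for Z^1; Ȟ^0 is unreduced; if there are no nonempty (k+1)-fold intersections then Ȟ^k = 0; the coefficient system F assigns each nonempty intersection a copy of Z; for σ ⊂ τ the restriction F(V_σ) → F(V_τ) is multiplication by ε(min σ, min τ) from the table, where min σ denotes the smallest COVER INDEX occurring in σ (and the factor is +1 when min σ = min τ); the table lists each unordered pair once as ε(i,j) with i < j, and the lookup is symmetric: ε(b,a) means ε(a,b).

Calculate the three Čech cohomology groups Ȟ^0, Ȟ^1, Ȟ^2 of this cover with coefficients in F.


nerve simplices:
  V12={t6,t9} V13={t3} V14={t8} V15={t2} V23={t4} V45={t1,t7}
C dims 5,6; δ0: rk 4, SNF 1^4
degree 0: 5−4−0 = 1 → Ȟ^0 ≅ Z
degree 1: 6−0−4 = 2 → Ȟ^1 ≅ Z^2
degree 2: 0−0−0 = 0 → Ȟ^2 ≅ 0

Ȟ^0 ≅ Z, Ȟ^1 ≅ Z^2 and Ȟ^2 ≅ 0


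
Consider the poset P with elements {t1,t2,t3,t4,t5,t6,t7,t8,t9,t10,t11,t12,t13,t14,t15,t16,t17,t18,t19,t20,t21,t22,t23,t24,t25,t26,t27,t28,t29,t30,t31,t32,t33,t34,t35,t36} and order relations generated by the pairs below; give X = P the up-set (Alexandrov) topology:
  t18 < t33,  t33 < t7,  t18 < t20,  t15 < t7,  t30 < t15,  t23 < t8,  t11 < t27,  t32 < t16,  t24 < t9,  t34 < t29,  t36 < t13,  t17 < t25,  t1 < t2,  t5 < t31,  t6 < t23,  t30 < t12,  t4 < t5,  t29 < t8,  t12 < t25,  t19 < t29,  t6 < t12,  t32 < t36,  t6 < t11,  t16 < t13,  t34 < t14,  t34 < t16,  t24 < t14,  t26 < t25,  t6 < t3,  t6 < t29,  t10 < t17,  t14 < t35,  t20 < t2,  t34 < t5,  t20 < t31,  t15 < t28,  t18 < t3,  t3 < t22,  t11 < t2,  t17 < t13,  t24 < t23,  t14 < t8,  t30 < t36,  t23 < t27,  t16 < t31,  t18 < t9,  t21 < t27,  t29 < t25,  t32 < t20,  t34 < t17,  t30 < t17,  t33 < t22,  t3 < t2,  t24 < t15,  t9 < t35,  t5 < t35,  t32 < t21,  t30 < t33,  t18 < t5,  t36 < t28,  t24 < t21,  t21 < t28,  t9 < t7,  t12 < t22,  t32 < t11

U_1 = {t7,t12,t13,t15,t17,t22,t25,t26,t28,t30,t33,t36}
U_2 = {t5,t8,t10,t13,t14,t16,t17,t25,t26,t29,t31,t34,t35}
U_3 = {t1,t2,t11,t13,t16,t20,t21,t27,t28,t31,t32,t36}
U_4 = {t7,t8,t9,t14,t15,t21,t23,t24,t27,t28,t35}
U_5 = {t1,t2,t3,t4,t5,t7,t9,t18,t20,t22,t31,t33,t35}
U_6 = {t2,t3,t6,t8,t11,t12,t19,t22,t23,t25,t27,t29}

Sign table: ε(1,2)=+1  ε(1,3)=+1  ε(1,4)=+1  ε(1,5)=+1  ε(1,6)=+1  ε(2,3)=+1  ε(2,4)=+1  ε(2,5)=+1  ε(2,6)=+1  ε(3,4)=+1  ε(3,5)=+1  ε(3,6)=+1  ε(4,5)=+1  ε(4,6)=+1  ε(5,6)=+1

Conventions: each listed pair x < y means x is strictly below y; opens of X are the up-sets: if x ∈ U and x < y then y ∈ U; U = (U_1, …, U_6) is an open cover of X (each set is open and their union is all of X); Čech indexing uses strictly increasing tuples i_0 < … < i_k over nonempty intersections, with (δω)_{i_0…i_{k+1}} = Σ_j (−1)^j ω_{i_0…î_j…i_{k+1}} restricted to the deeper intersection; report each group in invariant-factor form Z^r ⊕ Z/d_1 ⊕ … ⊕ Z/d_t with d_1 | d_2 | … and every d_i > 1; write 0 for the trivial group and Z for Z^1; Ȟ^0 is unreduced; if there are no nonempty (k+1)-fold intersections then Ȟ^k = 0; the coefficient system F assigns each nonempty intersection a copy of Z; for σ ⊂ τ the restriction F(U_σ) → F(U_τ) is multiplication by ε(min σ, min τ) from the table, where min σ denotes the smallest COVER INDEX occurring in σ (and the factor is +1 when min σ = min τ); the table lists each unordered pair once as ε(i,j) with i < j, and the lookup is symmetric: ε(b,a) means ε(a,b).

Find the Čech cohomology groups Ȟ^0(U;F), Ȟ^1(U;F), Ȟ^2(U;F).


Ȟ^0 = Z, Ȟ^1 = 0 and Ȟ^2 = Z/2

nonempty intersections:
  U12={t13,t17,t25,t26} U13={t13,t28,t36} U14={t7,t15,t28} U15={t7,t22,t33} U16={t12,t22,t25} U23={t13,t16,t31} U24={t8,t14,t35} U25={t5,t31,t35} U26={t8,t25,t29} U34={t21,t27,t28} U35={t1,t2,t20,t31} U36={t2,t11,t27} U45={t7,t9,t35} U46={t8,t23,t27} U56={t2,t3,t22}
  U123={t13} U126={t25} U134={t28} U145={t7} U156={t22} U235={t31} U245={t35} U246={t8} U346={t27} U356={t2}
C dims 6,15,10; δ0: rk 5, SNF 1^5; δ1: rk 10, SNF 1^9·2
Ȟ^0: (6−5)−0=1 ⇒ Z
Ȟ^1: (15−10)−5=0 ⇒ 0
Ȟ^2: (10−0)−10=0 plus torsion [2] ⇒ Z/2


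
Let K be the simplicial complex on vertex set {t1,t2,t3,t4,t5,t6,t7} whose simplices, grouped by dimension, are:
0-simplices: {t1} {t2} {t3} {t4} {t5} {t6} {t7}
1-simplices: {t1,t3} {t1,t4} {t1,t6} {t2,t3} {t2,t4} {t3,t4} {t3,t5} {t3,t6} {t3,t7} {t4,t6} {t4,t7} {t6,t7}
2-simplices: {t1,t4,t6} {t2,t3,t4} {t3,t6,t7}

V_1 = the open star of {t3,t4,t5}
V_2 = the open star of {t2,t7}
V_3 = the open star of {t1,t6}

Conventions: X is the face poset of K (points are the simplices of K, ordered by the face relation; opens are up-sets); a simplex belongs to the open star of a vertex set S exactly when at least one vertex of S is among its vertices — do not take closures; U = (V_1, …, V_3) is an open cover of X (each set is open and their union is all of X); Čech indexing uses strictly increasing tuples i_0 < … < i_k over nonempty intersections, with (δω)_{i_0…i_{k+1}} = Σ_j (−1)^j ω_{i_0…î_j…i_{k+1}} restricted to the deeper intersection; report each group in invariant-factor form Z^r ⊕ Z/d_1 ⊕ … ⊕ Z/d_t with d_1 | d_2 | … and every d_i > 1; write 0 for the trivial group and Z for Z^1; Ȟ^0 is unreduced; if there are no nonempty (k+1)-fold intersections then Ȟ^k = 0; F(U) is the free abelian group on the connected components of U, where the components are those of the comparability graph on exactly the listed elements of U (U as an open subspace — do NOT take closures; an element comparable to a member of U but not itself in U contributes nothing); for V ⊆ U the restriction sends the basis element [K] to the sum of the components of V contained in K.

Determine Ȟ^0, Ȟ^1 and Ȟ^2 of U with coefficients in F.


nerve simplices:
  V1={{t3},{t4},{t5},{t1,t3},{t1,t4},{t2,t3},{t2,t4},{t3,t4},{t3,t5},{t3,t6},{t3,t7},{t4,t6},{t4,t7},{t1,t4,t6},{t2,t3,t4},{t3,t6,t7}} V2={{t2},{t7},{t2,t3},{t2,t4},{t3,t7},{t4,t7},{t6,t7},{t2,t3,t4},{t3,t6,t7}} V3={{t1},{t6},{t1,t3},{t1,t4},{t1,t6},{t3,t6},{t4,t6},{t6,t7},{t1,t4,t6},{t3,t6,t7}}
  V12={{t2,t3},{t2,t4},{t3,t7},{t4,t7},{t2,t3,t4},{t3,t6,t7}} V13={{t1,t3},{t1,t4},{t3,t6},{t4,t6},{t1,t4,t6},{t3,t6,t7}} V23={{t6,t7},{t3,t6,t7}}
  V123={{t3,t6,t7}}
components per intersection:
  V1: {{t3},{t4},{t5},{t1,t3},{t1,t4},{t2,t3},{t2,t4},{t3,t4},{t3,t5},{t3,t6},{t3,t7},{t4,t6},{t4,t7},{t1,t4,t6},{t2,t3,t4},{t3,t6,t7}}
  V2: {{t2},{t2,t3},{t2,t4},{t2,t3,t4}} {{t7},{t3,t7},{t4,t7},{t6,t7},{t3,t6,t7}}
  V3: {{t1},{t6},{t1,t3},{t1,t4},{t1,t6},{t3,t6},{t4,t6},{t6,t7},{t1,t4,t6},{t3,t6,t7}}
  V12: {{t2,t3},{t2,t4},{t2,t3,t4}} {{t3,t7},{t3,t6,t7}} {{t4,t7}}
  V13: {{t1,t3}} {{t1,t4},{t4,t6},{t1,t4,t6}} {{t3,t6},{t3,t6,t7}}
  V23: {{t6,t7},{t3,t6,t7}}
  V123: {{t3,t6,t7}}
C dims 4,7,1; δ0: rk 3, SNF 1^3; δ1: rk 1, SNF 1^1
degree 0: 4−3−0 = 1 → Ȟ^0 ≅ Z
degree 1: 7−1−3 = 3 → Ȟ^1 ≅ Z^3
degree 2: 1−0−1 = 0 → Ȟ^2 ≅ 0

Ȟ^0 = Z; Ȟ^1 = Z^3; Ȟ^2 = 0


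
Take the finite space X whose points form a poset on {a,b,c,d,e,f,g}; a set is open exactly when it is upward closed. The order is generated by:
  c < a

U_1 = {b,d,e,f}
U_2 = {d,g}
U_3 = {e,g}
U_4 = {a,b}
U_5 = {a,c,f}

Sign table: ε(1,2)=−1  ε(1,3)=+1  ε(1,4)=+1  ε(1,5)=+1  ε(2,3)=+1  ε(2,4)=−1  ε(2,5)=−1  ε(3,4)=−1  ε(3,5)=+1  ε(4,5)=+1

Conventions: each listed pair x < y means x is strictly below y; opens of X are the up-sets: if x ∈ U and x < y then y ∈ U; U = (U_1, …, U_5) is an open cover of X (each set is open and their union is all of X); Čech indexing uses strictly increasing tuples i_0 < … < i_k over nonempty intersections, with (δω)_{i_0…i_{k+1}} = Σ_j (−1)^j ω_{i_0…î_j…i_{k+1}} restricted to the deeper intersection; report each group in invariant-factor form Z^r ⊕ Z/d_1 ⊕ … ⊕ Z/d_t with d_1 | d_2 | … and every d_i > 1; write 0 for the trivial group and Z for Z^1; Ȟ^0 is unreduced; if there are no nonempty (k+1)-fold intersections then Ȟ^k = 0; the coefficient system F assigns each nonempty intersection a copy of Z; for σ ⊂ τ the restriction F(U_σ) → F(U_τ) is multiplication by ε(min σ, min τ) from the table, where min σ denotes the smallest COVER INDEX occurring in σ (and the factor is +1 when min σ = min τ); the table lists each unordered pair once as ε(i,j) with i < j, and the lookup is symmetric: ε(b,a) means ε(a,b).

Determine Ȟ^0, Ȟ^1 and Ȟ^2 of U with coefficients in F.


nerve simplices:
  U12={d} U13={e} U14={b} U15={f} U23={g} U45={a}
C dims 5,6; δ0: rk 5, SNF 1^4·2
degree 0: 5−5−0 = 0 → Ȟ^0 ≅ 0
degree 1: 6−0−5 = 1 plus torsion [2] → Ȟ^1 ≅ Z ⊕ Z/2
degree 2: 0−0−0 = 0 → Ȟ^2 ≅ 0

Ȟ^0(U;F) ≅ 0, Ȟ^1(U;F) ≅ Z ⊕ Z/2, Ȟ^2(U;F) ≅ 0


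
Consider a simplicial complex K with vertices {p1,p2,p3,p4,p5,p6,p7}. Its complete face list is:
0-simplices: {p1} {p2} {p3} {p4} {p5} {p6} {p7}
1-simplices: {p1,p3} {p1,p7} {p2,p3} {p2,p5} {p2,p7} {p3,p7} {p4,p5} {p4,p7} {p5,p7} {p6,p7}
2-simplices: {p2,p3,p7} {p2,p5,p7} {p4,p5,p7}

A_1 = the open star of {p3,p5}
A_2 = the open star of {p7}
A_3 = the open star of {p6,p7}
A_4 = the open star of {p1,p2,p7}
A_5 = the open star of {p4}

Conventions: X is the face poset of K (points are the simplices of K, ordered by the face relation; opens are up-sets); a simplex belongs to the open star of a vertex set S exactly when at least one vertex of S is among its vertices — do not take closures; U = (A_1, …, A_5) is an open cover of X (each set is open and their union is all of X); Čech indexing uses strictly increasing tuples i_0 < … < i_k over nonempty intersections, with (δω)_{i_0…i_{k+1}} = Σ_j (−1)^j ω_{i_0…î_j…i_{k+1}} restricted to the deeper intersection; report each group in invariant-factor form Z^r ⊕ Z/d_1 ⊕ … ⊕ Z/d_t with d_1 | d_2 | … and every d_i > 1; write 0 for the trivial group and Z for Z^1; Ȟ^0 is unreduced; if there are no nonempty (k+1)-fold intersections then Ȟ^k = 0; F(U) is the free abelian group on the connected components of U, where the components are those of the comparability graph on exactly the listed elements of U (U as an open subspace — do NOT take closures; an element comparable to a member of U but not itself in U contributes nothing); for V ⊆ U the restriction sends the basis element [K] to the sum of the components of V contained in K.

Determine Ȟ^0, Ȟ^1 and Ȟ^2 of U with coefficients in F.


cover nerve:
  A1={{p3},{p5},{p1,p3},{p2,p3},{p2,p5},{p3,p7},{p4,p5},{p5,p7},{p2,p3,p7},{p2,p5,p7},{p4,p5,p7}} A2={{p7},{p1,p7},{p2,p7},{p3,p7},{p4,p7},{p5,p7},{p6,p7},{p2,p3,p7},{p2,p5,p7},{p4,p5,p7}} A3={{p6},{p7},{p1,p7},{p2,p7},{p3,p7},{p4,p7},{p5,p7},{p6,p7},{p2,p3,p7},{p2,p5,p7},{p4,p5,p7}} A4={{p1},{p2},{p7},{p1,p3},{p1,p7},{p2,p3},{p2,p5},{p2,p7},{p3,p7},{p4,p7},{p5,p7},{p6,p7},{p2,p3,p7},{p2,p5,p7},{p4,p5,p7}} A5={{p4},{p4,p5},{p4,p7},{p4,p5,p7}}
  A12={{p3,p7},{p5,p7},{p2,p3,p7},{p2,p5,p7},{p4,p5,p7}} A13={{p3,p7},{p5,p7},{p2,p3,p7},{p2,p5,p7},{p4,p5,p7}} A14={{p1,p3},{p2,p3},{p2,p5},{p3,p7},{p5,p7},{p2,p3,p7},{p2,p5,p7},{p4,p5,p7}} A15={{p4,p5},{p4,p5,p7}} A23={{p7},{p1,p7},{p2,p7},{p3,p7},{p4,p7},{p5,p7},{p6,p7},{p2,p3,p7},{p2,p5,p7},{p4,p5,p7}} A24={{p7},{p1,p7},{p2,p7},{p3,p7},{p4,p7},{p5,p7},{p6,p7},{p2,p3,p7},{p2,p5,p7},{p4,p5,p7}} A25={{p4,p7},{p4,p5,p7}} A34={{p7},{p1,p7},{p2,p7},{p3,p7},{p4,p7},{p5,p7},{p6,p7},{p2,p3,p7},{p2,p5,p7},{p4,p5,p7}} A35={{p4,p7},{p4,p5,p7}} A45={{p4,p7},{p4,p5,p7}}
  A123={{p3,p7},{p5,p7},{p2,p3,p7},{p2,p5,p7},{p4,p5,p7}} A124={{p3,p7},{p5,p7},{p2,p3,p7},{p2,p5,p7},{p4,p5,p7}} A125={{p4,p5,p7}} A134={{p3,p7},{p5,p7},{p2,p3,p7},{p2,p5,p7},{p4,p5,p7}} A135={{p4,p5,p7}} A145={{p4,p5,p7}} A234={{p7},{p1,p7},{p2,p7},{p3,p7},{p4,p7},{p5,p7},{p6,p7},{p2,p3,p7},{p2,p5,p7},{p4,p5,p7}} A235={{p4,p7},{p4,p5,p7}} A245={{p4,p7},{p4,p5,p7}} A345={{p4,p7},{p4,p5,p7}}
  A1234={{p3,p7},{p5,p7},{p2,p3,p7},{p2,p5,p7},{p4,p5,p7}} A1235={{p4,p5,p7}} A1245={{p4,p5,p7}} A1345={{p4,p5,p7}} A2345={{p4,p7},{p4,p5,p7}}
  A12345={{p4,p5,p7}}
components per intersection:
  A1: {{p3},{p1,p3},{p2,p3},{p3,p7},{p2,p3,p7}} {{p5},{p2,p5},{p4,p5},{p5,p7},{p2,p5,p7},{p4,p5,p7}}
  A2: {{p7},{p1,p7},{p2,p7},{p3,p7},{p4,p7},{p5,p7},{p6,p7},{p2,p3,p7},{p2,p5,p7},{p4,p5,p7}}
  A3: {{p6},{p7},{p1,p7},{p2,p7},{p3,p7},{p4,p7},{p5,p7},{p6,p7},{p2,p3,p7},{p2,p5,p7},{p4,p5,p7}}
  A4: {{p1},{p2},{p7},{p1,p3},{p1,p7},{p2,p3},{p2,p5},{p2,p7},{p3,p7},{p4,p7},{p5,p7},{p6,p7},{p2,p3,p7},{p2,p5,p7},{p4,p5,p7}}
  A5: {{p4},{p4,p5},{p4,p7},{p4,p5,p7}}
  A12: {{p3,p7},{p2,p3,p7}} {{p5,p7},{p2,p5,p7},{p4,p5,p7}}
  A13: {{p3,p7},{p2,p3,p7}} {{p5,p7},{p2,p5,p7},{p4,p5,p7}}
  A14: {{p1,p3}} {{p2,p3},{p3,p7},{p2,p3,p7}} {{p2,p5},{p5,p7},{p2,p5,p7},{p4,p5,p7}}
  A15: {{p4,p5},{p4,p5,p7}}
  A23: {{p7},{p1,p7},{p2,p7},{p3,p7},{p4,p7},{p5,p7},{p6,p7},{p2,p3,p7},{p2,p5,p7},{p4,p5,p7}}
  A24: {{p7},{p1,p7},{p2,p7},{p3,p7},{p4,p7},{p5,p7},{p6,p7},{p2,p3,p7},{p2,p5,p7},{p4,p5,p7}}
  A25: {{p4,p7},{p4,p5,p7}}
  A34: {{p7},{p1,p7},{p2,p7},{p3,p7},{p4,p7},{p5,p7},{p6,p7},{p2,p3,p7},{p2,p5,p7},{p4,p5,p7}}
  A35: {{p4,p7},{p4,p5,p7}}
  A45: {{p4,p7},{p4,p5,p7}}
  A123: {{p3,p7},{p2,p3,p7}} {{p5,p7},{p2,p5,p7},{p4,p5,p7}}
  A124: {{p3,p7},{p2,p3,p7}} {{p5,p7},{p2,p5,p7},{p4,p5,p7}}
  A125: {{p4,p5,p7}}
  A134: {{p3,p7},{p2,p3,p7}} {{p5,p7},{p2,p5,p7},{p4,p5,p7}}
  A135: {{p4,p5,p7}}
  A145: {{p4,p5,p7}}
  A234: {{p7},{p1,p7},{p2,p7},{p3,p7},{p4,p7},{p5,p7},{p6,p7},{p2,p3,p7},{p2,p5,p7},{p4,p5,p7}}
  A235: {{p4,p7},{p4,p5,p7}}
  A245: {{p4,p7},{p4,p5,p7}}
  A345: {{p4,p7},{p4,p5,p7}}
  A1234: {{p3,p7},{p2,p3,p7}} {{p5,p7},{p2,p5,p7},{p4,p5,p7}}
  A1235: {{p4,p5,p7}}
  A1245: {{p4,p5,p7}}
  A1345: {{p4,p5,p7}}
  A2345: {{p4,p7},{p4,p5,p7}}
  A12345: {{p4,p5,p7}}
C dims 6,14,13,6; δ0: rk 5, SNF 1^5; δ1: rk 8, SNF 1^8; δ2: rk 5, SNF 1^5
Ȟ^0: (6−5)−0=1 ⇒ Z
Ȟ^1: (14−8)−5=1 ⇒ Z
Ȟ^2: (13−5)−8=0 ⇒ 0

Ȟ^0 ≅ Z, Ȟ^1 ≅ Z, Ȟ^2 ≅ 0


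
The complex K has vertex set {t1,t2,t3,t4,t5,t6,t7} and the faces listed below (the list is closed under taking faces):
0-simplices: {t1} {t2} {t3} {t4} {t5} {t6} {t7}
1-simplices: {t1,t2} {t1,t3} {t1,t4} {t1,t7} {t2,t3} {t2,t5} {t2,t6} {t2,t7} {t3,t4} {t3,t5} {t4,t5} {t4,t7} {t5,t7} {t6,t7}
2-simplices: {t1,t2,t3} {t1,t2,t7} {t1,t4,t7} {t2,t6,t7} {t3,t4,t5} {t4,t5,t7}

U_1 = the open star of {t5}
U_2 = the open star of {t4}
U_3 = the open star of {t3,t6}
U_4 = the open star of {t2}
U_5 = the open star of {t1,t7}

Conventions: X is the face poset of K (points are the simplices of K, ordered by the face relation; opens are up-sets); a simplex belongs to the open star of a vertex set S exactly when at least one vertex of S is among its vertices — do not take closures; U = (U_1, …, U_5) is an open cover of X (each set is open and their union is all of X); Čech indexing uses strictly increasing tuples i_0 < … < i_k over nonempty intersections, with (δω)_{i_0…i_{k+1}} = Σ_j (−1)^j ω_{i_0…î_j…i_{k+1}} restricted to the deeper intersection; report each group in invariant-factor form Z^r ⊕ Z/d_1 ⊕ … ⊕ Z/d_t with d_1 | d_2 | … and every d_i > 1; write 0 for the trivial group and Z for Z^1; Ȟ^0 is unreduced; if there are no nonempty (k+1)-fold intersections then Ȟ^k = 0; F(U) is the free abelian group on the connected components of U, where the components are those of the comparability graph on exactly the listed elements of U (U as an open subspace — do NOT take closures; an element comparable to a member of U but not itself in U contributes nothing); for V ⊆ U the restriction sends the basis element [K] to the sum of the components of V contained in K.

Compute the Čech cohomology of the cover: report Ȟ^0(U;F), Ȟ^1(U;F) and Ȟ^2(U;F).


Ȟ^0(U;F) ≅ Z, Ȟ^1(U;F) ≅ Z^2, Ȟ^2(U;F) ≅ 0

nerve of the cover:
  U1={{t5},{t2,t5},{t3,t5},{t4,t5},{t5,t7},{t3,t4,t5},{t4,t5,t7}} U2={{t4},{t1,t4},{t3,t4},{t4,t5},{t4,t7},{t1,t4,t7},{t3,t4,t5},{t4,t5,t7}} U3={{t3},{t6},{t1,t3},{t2,t3},{t2,t6},{t3,t4},{t3,t5},{t6,t7},{t1,t2,t3},{t2,t6,t7},{t3,t4,t5}} U4={{t2},{t1,t2},{t2,t3},{t2,t5},{t2,t6},{t2,t7},{t1,t2,t3},{t1,t2,t7},{t2,t6,t7}} U5={{t1},{t7},{t1,t2},{t1,t3},{t1,t4},{t1,t7},{t2,t7},{t4,t7},{t5,t7},{t6,t7},{t1,t2,t3},{t1,t2,t7},{t1,t4,t7},{t2,t6,t7},{t4,t5,t7}}
  U12={{t4,t5},{t3,t4,t5},{t4,t5,t7}} U13={{t3,t5},{t3,t4,t5}} U14={{t2,t5}} U15={{t5,t7},{t4,t5,t7}} U23={{t3,t4},{t3,t4,t5}} U25={{t1,t4},{t4,t7},{t1,t4,t7},{t4,t5,t7}} U34={{t2,t3},{t2,t6},{t1,t2,t3},{t2,t6,t7}} U35={{t1,t3},{t6,t7},{t1,t2,t3},{t2,t6,t7}} U45={{t1,t2},{t2,t7},{t1,t2,t3},{t1,t2,t7},{t2,t6,t7}}
  U123={{t3,t4,t5}} U125={{t4,t5,t7}} U345={{t1,t2,t3},{t2,t6,t7}}
components per intersection:
  U1: {{t5},{t2,t5},{t3,t5},{t4,t5},{t5,t7},{t3,t4,t5},{t4,t5,t7}}
  U2: {{t4},{t1,t4},{t3,t4},{t4,t5},{t4,t7},{t1,t4,t7},{t3,t4,t5},{t4,t5,t7}}
  U3: {{t3},{t1,t3},{t2,t3},{t3,t4},{t3,t5},{t1,t2,t3},{t3,t4,t5}} {{t6},{t2,t6},{t6,t7},{t2,t6,t7}}
  U4: {{t2},{t1,t2},{t2,t3},{t2,t5},{t2,t6},{t2,t7},{t1,t2,t3},{t1,t2,t7},{t2,t6,t7}}
  U5: {{t1},{t7},{t1,t2},{t1,t3},{t1,t4},{t1,t7},{t2,t7},{t4,t7},{t5,t7},{t6,t7},{t1,t2,t3},{t1,t2,t7},{t1,t4,t7},{t2,t6,t7},{t4,t5,t7}}
  U12: {{t4,t5},{t3,t4,t5},{t4,t5,t7}}
  U13: {{t3,t5},{t3,t4,t5}}
  U14: {{t2,t5}}
  U15: {{t5,t7},{t4,t5,t7}}
  U23: {{t3,t4},{t3,t4,t5}}
  U25: {{t1,t4},{t4,t7},{t1,t4,t7},{t4,t5,t7}}
  U34: {{t2,t3},{t1,t2,t3}} {{t2,t6},{t2,t6,t7}}
  U35: {{t1,t3},{t1,t2,t3}} {{t6,t7},{t2,t6,t7}}
  U45: {{t1,t2},{t2,t7},{t1,t2,t3},{t1,t2,t7},{t2,t6,t7}}
  U123: {{t3,t4,t5}}
  U125: {{t4,t5,t7}}
  U345: {{t1,t2,t3}} {{t2,t6,t7}}
C dims 6,11,4; δ0: rk 5, SNF 1^5; δ1: rk 4, SNF 1^4
Ȟ^0 = (6 − 5) − 0 = 1, so Ȟ^0 ≅ Z
Ȟ^1 = (11 − 4) − 5 = 2, so Ȟ^1 ≅ Z^2
Ȟ^2 = (4 − 0) − 4 = 0, so Ȟ^2 ≅ 0


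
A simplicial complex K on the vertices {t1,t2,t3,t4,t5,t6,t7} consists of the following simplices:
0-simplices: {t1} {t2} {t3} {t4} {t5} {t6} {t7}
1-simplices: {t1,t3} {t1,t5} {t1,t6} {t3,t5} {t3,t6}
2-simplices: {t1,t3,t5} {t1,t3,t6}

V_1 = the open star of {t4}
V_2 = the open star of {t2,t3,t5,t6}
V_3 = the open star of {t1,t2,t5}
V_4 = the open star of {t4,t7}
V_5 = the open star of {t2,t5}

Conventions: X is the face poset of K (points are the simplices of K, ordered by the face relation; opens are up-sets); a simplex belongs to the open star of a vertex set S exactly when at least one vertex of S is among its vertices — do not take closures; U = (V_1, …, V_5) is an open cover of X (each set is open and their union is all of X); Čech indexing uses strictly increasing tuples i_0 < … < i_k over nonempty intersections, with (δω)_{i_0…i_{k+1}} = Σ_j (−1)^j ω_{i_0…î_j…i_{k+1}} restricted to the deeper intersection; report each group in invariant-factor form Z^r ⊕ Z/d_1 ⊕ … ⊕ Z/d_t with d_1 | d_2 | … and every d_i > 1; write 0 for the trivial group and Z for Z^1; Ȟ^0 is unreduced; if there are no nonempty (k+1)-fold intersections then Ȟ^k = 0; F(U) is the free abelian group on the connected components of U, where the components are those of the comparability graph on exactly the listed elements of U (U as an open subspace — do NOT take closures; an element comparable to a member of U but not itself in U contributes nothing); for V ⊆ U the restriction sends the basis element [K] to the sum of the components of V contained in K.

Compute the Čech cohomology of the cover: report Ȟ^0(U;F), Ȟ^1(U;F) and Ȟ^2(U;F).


nerve simplices:
  V1={{t4}} V2={{t2},{t3},{t5},{t6},{t1,t3},{t1,t5},{t1,t6},{t3,t5},{t3,t6},{t1,t3,t5},{t1,t3,t6}} V3={{t1},{t2},{t5},{t1,t3},{t1,t5},{t1,t6},{t3,t5},{t1,t3,t5},{t1,t3,t6}} V4={{t4},{t7}} V5={{t2},{t5},{t1,t5},{t3,t5},{t1,t3,t5}}
  V14={{t4}} V23={{t2},{t5},{t1,t3},{t1,t5},{t1,t6},{t3,t5},{t1,t3,t5},{t1,t3,t6}} V25={{t2},{t5},{t1,t5},{t3,t5},{t1,t3,t5}} V35={{t2},{t5},{t1,t5},{t3,t5},{t1,t3,t5}}
  V235={{t2},{t5},{t1,t5},{t3,t5},{t1,t3,t5}}
components per intersection:
  V1: {{t4}}
  V2: {{t2}} {{t3},{t5},{t6},{t1,t3},{t1,t5},{t1,t6},{t3,t5},{t3,t6},{t1,t3,t5},{t1,t3,t6}}
  V3: {{t1},{t5},{t1,t3},{t1,t5},{t1,t6},{t3,t5},{t1,t3,t5},{t1,t3,t6}} {{t2}}
  V4: {{t4}} {{t7}}
  V5: {{t2}} {{t5},{t1,t5},{t3,t5},{t1,t3,t5}}
  V14: {{t4}}
  V23: {{t2}} {{t5},{t1,t3},{t1,t5},{t1,t6},{t3,t5},{t1,t3,t5},{t1,t3,t6}}
  V25: {{t2}} {{t5},{t1,t5},{t3,t5},{t1,t3,t5}}
  V35: {{t2}} {{t5},{t1,t5},{t3,t5},{t1,t3,t5}}
  V235: {{t2}} {{t5},{t1,t5},{t3,t5},{t1,t3,t5}}
C dims 9,7,2; δ0: rk 5, SNF 1^5; δ1: rk 2, SNF 1^2
degree 0: 9−5−0 = 4 → Ȟ^0 ≅ Z^4
degree 1: 7−2−5 = 0 → Ȟ^1 ≅ 0
degree 2: 2−0−2 = 0 → Ȟ^2 ≅ 0

Ȟ^0(U;F) ≅ Z^4,  Ȟ^1(U;F) ≅ 0,  Ȟ^2(U;F) ≅ 0


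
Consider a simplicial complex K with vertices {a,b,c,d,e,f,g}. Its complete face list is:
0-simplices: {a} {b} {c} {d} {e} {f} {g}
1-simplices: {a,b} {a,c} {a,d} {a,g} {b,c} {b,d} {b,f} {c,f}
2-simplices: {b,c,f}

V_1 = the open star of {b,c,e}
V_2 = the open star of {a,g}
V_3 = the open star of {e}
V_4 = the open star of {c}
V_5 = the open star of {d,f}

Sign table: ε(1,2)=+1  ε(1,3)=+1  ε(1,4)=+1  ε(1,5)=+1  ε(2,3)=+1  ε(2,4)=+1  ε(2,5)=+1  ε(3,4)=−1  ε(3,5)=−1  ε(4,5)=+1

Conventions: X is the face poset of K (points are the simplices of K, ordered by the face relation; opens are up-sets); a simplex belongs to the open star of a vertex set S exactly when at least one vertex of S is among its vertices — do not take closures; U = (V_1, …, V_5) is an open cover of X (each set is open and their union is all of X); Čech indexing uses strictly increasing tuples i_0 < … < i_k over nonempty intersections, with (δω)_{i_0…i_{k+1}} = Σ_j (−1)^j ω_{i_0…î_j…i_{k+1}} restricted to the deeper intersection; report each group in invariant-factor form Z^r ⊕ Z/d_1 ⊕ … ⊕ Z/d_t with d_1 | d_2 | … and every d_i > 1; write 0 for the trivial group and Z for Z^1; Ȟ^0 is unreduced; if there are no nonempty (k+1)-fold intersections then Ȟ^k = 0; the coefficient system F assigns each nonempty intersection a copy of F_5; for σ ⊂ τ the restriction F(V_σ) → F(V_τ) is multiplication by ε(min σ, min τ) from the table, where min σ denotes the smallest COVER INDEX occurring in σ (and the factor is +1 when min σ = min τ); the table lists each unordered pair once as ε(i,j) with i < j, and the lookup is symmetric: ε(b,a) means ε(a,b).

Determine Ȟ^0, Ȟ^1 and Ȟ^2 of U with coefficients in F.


cover nerve:
  V1={{b},{c},{e},{a,b},{a,c},{b,c},{b,d},{b,f},{c,f},{b,c,f}} V2={{a},{g},{a,b},{a,c},{a,d},{a,g}} V3={{e}} V4={{c},{a,c},{b,c},{c,f},{b,c,f}} V5={{d},{f},{a,d},{b,d},{b,f},{c,f},{b,c,f}}
  V12={{a,b},{a,c}} V13={{e}} V14={{c},{a,c},{b,c},{c,f},{b,c,f}} V15={{b,d},{b,f},{c,f},{b,c,f}} V24={{a,c}} V25={{a,d}} V45={{c,f},{b,c,f}}
  V124={{a,c}} V145={{c,f},{b,c,f}}
C dims 5,7,2; δ0: rk_F5 4; δ1: rk_F5 2
Ȟ^0: (5−4)−0=1 ⇒ Z/5
Ȟ^1: (7−2)−4=1 ⇒ Z/5
Ȟ^2: (2−0)−2=0 ⇒ 0

Ȟ^0(U;F) ≅ Z/5,  Ȟ^1(U;F) ≅ Z/5,  Ȟ^2(U;F) ≅ 0


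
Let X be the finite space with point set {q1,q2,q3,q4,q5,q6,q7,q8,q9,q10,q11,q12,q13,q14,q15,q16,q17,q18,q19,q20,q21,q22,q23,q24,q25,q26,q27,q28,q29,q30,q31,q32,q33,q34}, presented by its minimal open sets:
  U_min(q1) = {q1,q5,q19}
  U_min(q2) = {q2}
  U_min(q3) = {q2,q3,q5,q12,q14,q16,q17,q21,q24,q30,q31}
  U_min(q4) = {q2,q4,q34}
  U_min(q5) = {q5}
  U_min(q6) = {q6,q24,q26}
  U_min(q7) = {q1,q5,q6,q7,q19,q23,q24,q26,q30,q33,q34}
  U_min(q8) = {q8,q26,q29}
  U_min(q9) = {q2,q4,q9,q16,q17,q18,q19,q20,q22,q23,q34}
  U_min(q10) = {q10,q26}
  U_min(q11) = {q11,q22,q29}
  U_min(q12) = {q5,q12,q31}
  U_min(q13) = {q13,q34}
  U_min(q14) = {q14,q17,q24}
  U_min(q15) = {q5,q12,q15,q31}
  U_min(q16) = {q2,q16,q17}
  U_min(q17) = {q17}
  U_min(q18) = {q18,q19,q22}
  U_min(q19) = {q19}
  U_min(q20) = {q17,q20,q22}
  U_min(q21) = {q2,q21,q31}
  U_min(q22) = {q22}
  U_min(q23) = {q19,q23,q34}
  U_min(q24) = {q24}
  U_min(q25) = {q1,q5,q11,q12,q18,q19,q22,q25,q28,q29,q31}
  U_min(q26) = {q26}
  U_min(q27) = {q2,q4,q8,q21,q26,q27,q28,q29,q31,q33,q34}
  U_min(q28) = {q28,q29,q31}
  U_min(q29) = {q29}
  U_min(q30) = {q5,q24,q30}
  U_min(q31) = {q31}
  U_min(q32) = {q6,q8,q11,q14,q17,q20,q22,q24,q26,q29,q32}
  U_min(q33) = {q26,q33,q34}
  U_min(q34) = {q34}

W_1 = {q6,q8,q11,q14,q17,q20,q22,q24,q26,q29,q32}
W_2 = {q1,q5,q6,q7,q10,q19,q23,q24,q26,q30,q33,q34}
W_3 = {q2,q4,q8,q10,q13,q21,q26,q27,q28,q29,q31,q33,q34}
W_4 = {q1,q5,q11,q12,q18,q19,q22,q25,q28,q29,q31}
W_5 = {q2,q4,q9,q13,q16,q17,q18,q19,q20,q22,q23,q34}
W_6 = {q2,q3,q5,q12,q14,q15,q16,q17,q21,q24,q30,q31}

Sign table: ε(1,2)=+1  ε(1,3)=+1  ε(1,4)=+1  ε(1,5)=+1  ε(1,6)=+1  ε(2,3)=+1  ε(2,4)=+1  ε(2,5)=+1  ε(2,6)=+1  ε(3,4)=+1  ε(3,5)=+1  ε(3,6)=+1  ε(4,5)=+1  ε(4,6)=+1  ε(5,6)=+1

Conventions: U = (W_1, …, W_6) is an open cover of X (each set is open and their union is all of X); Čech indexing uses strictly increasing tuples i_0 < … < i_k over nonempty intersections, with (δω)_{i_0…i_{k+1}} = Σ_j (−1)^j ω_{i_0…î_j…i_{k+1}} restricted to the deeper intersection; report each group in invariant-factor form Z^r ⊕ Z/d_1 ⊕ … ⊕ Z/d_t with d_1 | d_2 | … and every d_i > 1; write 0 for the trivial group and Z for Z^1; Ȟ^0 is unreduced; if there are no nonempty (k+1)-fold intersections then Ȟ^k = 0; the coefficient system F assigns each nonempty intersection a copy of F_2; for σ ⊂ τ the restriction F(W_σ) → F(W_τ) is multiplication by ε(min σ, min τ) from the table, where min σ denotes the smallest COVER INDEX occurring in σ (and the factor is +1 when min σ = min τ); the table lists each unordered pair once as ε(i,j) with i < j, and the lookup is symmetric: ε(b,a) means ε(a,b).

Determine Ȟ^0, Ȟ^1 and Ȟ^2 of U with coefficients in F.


nonempty intersections:
  W12={q6,q24,q26} W13={q8,q26,q29} W14={q11,q22,q29} W15={q17,q20,q22} W16={q14,q17,q24} W23={q10,q26,q33,q34} W24={q1,q5,q19} W25={q19,q23,q34} W26={q5,q24,q30} W34={q28,q29,q31} W35={q2,q4,q13,q34} W36={q2,q21,q31} W45={q18,q19,q22} W46={q5,q12,q31} W56={q2,q16,q17}
  W123={q26} W126={q24} W134={q29} W145={q22} W156={q17} W235={q34} W245={q19} W246={q5} W346={q31} W356={q2}
C dims 6,15,10; δ0: rk_F2 5; δ1: rk_F2 9
Ȟ^0: (6−5)−0=1 ⇒ Z/2
Ȟ^1: (15−9)−5=1 ⇒ Z/2
Ȟ^2: (10−0)−9=1 ⇒ Z/2

Ȟ^0(U;F) ≅ Z/2,  Ȟ^1(U;F) ≅ Z/2,  Ȟ^2(U;F) ≅ Z/2


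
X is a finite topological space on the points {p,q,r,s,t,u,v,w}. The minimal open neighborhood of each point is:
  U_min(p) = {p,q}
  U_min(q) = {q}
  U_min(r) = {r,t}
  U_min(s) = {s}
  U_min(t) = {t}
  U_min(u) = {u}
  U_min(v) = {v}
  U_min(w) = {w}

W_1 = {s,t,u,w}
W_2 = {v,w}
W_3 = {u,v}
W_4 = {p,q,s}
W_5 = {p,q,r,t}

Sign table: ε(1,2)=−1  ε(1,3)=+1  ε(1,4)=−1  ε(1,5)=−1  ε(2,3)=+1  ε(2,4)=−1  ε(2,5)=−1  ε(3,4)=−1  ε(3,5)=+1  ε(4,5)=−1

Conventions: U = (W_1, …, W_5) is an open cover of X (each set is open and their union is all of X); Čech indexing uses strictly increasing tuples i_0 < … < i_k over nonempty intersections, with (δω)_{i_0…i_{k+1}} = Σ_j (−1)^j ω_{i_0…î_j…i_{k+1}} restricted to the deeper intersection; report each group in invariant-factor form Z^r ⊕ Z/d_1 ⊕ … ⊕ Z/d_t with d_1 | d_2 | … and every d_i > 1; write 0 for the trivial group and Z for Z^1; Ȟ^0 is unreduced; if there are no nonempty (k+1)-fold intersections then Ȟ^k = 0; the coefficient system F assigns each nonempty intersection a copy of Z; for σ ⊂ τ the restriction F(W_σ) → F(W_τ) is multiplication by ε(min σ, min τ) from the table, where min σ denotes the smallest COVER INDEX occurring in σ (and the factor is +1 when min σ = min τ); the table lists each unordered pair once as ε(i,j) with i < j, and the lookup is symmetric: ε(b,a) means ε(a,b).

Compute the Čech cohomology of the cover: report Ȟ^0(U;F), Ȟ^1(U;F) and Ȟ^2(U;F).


nerve of the cover:
  W12={w} W13={u} W14={s} W15={t} W23={v} W45={p,q}
C dims 5,6; δ0: rk 5, SNF 1^4·2
Ȟ^0 = (5 − 5) − 0 = 0, so Ȟ^0 ≅ 0
Ȟ^1 = (6 − 0) − 5 = 1 plus torsion [2], so Ȟ^1 ≅ Z ⊕ Z/2
Ȟ^2 = (0 − 0) − 0 = 0, so Ȟ^2 ≅ 0

Ȟ^0 = 0, Ȟ^1 = Z ⊕ Z/2, Ȟ^2 = 0


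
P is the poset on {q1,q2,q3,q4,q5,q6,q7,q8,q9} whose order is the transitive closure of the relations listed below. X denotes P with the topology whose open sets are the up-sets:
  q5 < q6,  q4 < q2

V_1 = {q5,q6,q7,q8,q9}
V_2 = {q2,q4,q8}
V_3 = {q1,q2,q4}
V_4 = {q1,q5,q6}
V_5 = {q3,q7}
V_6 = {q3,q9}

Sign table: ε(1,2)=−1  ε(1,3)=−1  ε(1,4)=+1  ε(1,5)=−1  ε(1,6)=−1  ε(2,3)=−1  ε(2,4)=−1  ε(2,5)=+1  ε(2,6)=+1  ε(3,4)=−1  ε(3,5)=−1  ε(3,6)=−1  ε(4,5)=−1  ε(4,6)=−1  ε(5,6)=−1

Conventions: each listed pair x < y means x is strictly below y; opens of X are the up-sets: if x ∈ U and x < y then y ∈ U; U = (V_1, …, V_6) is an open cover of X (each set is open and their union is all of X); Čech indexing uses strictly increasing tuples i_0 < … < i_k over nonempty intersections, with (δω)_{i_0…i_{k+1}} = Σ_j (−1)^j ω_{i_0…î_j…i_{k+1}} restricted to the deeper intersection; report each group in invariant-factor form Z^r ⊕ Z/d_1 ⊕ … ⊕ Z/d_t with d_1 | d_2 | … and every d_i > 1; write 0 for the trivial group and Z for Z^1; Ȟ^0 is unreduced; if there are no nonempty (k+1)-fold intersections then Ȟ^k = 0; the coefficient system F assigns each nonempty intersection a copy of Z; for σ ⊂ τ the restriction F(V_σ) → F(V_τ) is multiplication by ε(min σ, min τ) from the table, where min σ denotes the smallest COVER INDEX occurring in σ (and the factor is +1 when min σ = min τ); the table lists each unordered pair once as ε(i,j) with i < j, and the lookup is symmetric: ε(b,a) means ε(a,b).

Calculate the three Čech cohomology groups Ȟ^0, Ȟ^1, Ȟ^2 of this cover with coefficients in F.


Ȟ^0 ≅ 0, Ȟ^1 ≅ Z ⊕ Z/2 and Ȟ^2 ≅ 0

intersection data:
  V12={q8} V14={q5,q6} V15={q7} V16={q9} V23={q2,q4} V34={q1} V56={q3}
C dims 6,7; δ0: rk 6, SNF 1^5·2
Ȟ^0 = (6 − 6) − 0 = 0, so Ȟ^0 ≅ 0
Ȟ^1 = (7 − 0) − 6 = 1 plus torsion [2], so Ȟ^1 ≅ Z ⊕ Z/2
Ȟ^2 = (0 − 0) − 0 = 0, so Ȟ^2 ≅ 0


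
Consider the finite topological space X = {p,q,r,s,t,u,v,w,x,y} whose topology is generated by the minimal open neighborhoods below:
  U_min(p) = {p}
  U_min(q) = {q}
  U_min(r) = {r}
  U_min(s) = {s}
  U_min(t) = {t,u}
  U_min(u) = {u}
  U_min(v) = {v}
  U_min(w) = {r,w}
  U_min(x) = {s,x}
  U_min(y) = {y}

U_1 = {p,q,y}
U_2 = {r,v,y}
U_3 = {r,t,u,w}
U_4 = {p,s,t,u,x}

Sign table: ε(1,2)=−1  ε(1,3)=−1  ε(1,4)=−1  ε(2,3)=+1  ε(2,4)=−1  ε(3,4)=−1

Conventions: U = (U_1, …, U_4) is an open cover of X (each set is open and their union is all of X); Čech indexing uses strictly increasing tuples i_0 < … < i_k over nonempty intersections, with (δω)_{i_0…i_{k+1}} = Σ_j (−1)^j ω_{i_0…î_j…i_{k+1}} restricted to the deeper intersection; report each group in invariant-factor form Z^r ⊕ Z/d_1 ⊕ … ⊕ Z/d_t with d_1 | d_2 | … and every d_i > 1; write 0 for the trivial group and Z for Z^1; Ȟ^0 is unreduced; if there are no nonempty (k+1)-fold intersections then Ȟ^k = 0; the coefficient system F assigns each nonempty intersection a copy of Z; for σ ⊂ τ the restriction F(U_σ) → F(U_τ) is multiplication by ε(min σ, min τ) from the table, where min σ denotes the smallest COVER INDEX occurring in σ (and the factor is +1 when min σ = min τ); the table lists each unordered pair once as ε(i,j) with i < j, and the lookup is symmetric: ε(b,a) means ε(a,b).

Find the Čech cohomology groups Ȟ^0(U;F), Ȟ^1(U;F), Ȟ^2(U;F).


intersection data:
  U12={y} U14={p} U23={r} U34={t,u}
C dims 4,4; δ0: rk 4, SNF 1^3·2
Ȟ^0 = (4 − 4) − 0 = 0, so Ȟ^0 ≅ 0
Ȟ^1 = (4 − 0) − 4 = 0 plus torsion [2], so Ȟ^1 ≅ Z/2
Ȟ^2 = (0 − 0) − 0 = 0, so Ȟ^2 ≅ 0

Ȟ^0 = 0, Ȟ^1 = Z/2, Ȟ^2 = 0


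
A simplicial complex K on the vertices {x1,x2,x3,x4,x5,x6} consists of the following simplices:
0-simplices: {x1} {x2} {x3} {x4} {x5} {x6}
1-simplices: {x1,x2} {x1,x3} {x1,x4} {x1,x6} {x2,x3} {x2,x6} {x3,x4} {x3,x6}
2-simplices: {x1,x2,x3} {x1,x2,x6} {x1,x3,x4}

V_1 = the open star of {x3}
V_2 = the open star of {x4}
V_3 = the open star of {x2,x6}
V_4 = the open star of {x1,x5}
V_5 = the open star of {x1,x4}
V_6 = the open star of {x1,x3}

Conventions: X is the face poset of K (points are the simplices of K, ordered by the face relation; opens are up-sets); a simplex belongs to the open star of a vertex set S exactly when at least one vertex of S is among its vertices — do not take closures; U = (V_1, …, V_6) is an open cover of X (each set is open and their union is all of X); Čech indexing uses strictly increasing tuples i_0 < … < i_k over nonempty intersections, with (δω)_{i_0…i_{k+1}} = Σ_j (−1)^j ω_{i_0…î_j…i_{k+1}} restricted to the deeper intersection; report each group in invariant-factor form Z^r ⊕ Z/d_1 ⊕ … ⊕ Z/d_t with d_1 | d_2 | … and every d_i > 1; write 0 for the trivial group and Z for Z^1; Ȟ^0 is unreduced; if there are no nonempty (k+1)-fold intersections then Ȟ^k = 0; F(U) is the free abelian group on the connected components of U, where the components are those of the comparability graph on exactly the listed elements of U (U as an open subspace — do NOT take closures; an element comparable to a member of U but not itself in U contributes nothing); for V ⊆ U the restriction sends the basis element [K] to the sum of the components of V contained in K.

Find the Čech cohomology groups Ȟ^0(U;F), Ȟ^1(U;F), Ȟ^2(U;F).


Ȟ^0(U;F) ≅ Z^2, Ȟ^1(U;F) ≅ Z and Ȟ^2(U;F) ≅ 0

intersection data:
  V1={{x3},{x1,x3},{x2,x3},{x3,x4},{x3,x6},{x1,x2,x3},{x1,x3,x4}} V2={{x4},{x1,x4},{x3,x4},{x1,x3,x4}} V3={{x2},{x6},{x1,x2},{x1,x6},{x2,x3},{x2,x6},{x3,x6},{x1,x2,x3},{x1,x2,x6}} V4={{x1},{x5},{x1,x2},{x1,x3},{x1,x4},{x1,x6},{x1,x2,x3},{x1,x2,x6},{x1,x3,x4}} V5={{x1},{x4},{x1,x2},{x1,x3},{x1,x4},{x1,x6},{x3,x4},{x1,x2,x3},{x1,x2,x6},{x1,x3,x4}} V6={{x1},{x3},{x1,x2},{x1,x3},{x1,x4},{x1,x6},{x2,x3},{x3,x4},{x3,x6},{x1,x2,x3},{x1,x2,x6},{x1,x3,x4}}
  V12={{x3,x4},{x1,x3,x4}} V13={{x2,x3},{x3,x6},{x1,x2,x3}} V14={{x1,x3},{x1,x2,x3},{x1,x3,x4}} V15={{x1,x3},{x3,x4},{x1,x2,x3},{x1,x3,x4}} V16={{x3},{x1,x3},{x2,x3},{x3,x4},{x3,x6},{x1,x2,x3},{x1,x3,x4}} V24={{x1,x4},{x1,x3,x4}} V25={{x4},{x1,x4},{x3,x4},{x1,x3,x4}} V26={{x1,x4},{x3,x4},{x1,x3,x4}} V34={{x1,x2},{x1,x6},{x1,x2,x3},{x1,x2,x6}} V35={{x1,x2},{x1,x6},{x1,x2,x3},{x1,x2,x6}} V36={{x1,x2},{x1,x6},{x2,x3},{x3,x6},{x1,x2,x3},{x1,x2,x6}} V45={{x1},{x1,x2},{x1,x3},{x1,x4},{x1,x6},{x1,x2,x3},{x1,x2,x6},{x1,x3,x4}} V46={{x1},{x1,x2},{x1,x3},{x1,x4},{x1,x6},{x1,x2,x3},{x1,x2,x6},{x1,x3,x4}} V56={{x1},{x1,x2},{x1,x3},{x1,x4},{x1,x6},{x3,x4},{x1,x2,x3},{x1,x2,x6},{x1,x3,x4}}
  V124={{x1,x3,x4}} V125={{x3,x4},{x1,x3,x4}} V126={{x3,x4},{x1,x3,x4}} V134={{x1,x2,x3}} V135={{x1,x2,x3}} V136={{x2,x3},{x3,x6},{x1,x2,x3}} V145={{x1,x3},{x1,x2,x3},{x1,x3,x4}} V146={{x1,x3},{x1,x2,x3},{x1,x3,x4}} V156={{x1,x3},{x3,x4},{x1,x2,x3},{x1,x3,x4}} V245={{x1,x4},{x1,x3,x4}} V246={{x1,x4},{x1,x3,x4}} V256={{x1,x4},{x3,x4},{x1,x3,x4}} V345={{x1,x2},{x1,x6},{x1,x2,x3},{x1,x2,x6}} V346={{x1,x2},{x1,x6},{x1,x2,x3},{x1,x2,x6}} V356={{x1,x2},{x1,x6},{x1,x2,x3},{x1,x2,x6}} V456={{x1},{x1,x2},{x1,x3},{x1,x4},{x1,x6},{x1,x2,x3},{x1,x2,x6},{x1,x3,x4}}
  V1245={{x1,x3,x4}} V1246={{x1,x3,x4}} V1256={{x3,x4},{x1,x3,x4}} V1345={{x1,x2,x3}} V1346={{x1,x2,x3}} V1356={{x1,x2,x3}} V1456={{x1,x3},{x1,x2,x3},{x1,x3,x4}} V2456={{x1,x4},{x1,x3,x4}} V3456={{x1,x2},{x1,x6},{x1,x2,x3},{x1,x2,x6}}
  V12456={{x1,x3,x4}} V13456={{x1,x2,x3}}
components per intersection:
  V1: {{x3},{x1,x3},{x2,x3},{x3,x4},{x3,x6},{x1,x2,x3},{x1,x3,x4}}
  V2: {{x4},{x1,x4},{x3,x4},{x1,x3,x4}}
  V3: {{x2},{x6},{x1,x2},{x1,x6},{x2,x3},{x2,x6},{x3,x6},{x1,x2,x3},{x1,x2,x6}}
  V4: {{x1},{x1,x2},{x1,x3},{x1,x4},{x1,x6},{x1,x2,x3},{x1,x2,x6},{x1,x3,x4}} {{x5}}
  V5: {{x1},{x4},{x1,x2},{x1,x3},{x1,x4},{x1,x6},{x3,x4},{x1,x2,x3},{x1,x2,x6},{x1,x3,x4}}
  V6: {{x1},{x3},{x1,x2},{x1,x3},{x1,x4},{x1,x6},{x2,x3},{x3,x4},{x3,x6},{x1,x2,x3},{x1,x2,x6},{x1,x3,x4}}
  V12: {{x3,x4},{x1,x3,x4}}
  V13: {{x2,x3},{x1,x2,x3}} {{x3,x6}}
  V14: {{x1,x3},{x1,x2,x3},{x1,x3,x4}}
  V15: {{x1,x3},{x3,x4},{x1,x2,x3},{x1,x3,x4}}
  V16: {{x3},{x1,x3},{x2,x3},{x3,x4},{x3,x6},{x1,x2,x3},{x1,x3,x4}}
  V24: {{x1,x4},{x1,x3,x4}}
  V25: {{x4},{x1,x4},{x3,x4},{x1,x3,x4}}
  V26: {{x1,x4},{x3,x4},{x1,x3,x4}}
  V34: {{x1,x2},{x1,x6},{x1,x2,x3},{x1,x2,x6}}
  V35: {{x1,x2},{x1,x6},{x1,x2,x3},{x1,x2,x6}}
  V36: {{x1,x2},{x1,x6},{x2,x3},{x1,x2,x3},{x1,x2,x6}} {{x3,x6}}
  V45: {{x1},{x1,x2},{x1,x3},{x1,x4},{x1,x6},{x1,x2,x3},{x1,x2,x6},{x1,x3,x4}}
  V46: {{x1},{x1,x2},{x1,x3},{x1,x4},{x1,x6},{x1,x2,x3},{x1,x2,x6},{x1,x3,x4}}
  V56: {{x1},{x1,x2},{x1,x3},{x1,x4},{x1,x6},{x3,x4},{x1,x2,x3},{x1,x2,x6},{x1,x3,x4}}
  V124: {{x1,x3,x4}}
  V125: {{x3,x4},{x1,x3,x4}}
  V126: {{x3,x4},{x1,x3,x4}}
  V134: {{x1,x2,x3}}
  V135: {{x1,x2,x3}}
  V136: {{x2,x3},{x1,x2,x3}} {{x3,x6}}
  V145: {{x1,x3},{x1,x2,x3},{x1,x3,x4}}
  V146: {{x1,x3},{x1,x2,x3},{x1,x3,x4}}
  V156: {{x1,x3},{x3,x4},{x1,x2,x3},{x1,x3,x4}}
  V245: {{x1,x4},{x1,x3,x4}}
  V246: {{x1,x4},{x1,x3,x4}}
  V256: {{x1,x4},{x3,x4},{x1,x3,x4}}
  V345: {{x1,x2},{x1,x6},{x1,x2,x3},{x1,x2,x6}}
  V346: {{x1,x2},{x1,x6},{x1,x2,x3},{x1,x2,x6}}
  V356: {{x1,x2},{x1,x6},{x1,x2,x3},{x1,x2,x6}}
  V456: {{x1},{x1,x2},{x1,x3},{x1,x4},{x1,x6},{x1,x2,x3},{x1,x2,x6},{x1,x3,x4}}
  V1245: {{x1,x3,x4}}
  V1246: {{x1,x3,x4}}
  V1256: {{x3,x4},{x1,x3,x4}}
  V1345: {{x1,x2,x3}}
  V1346: {{x1,x2,x3}}
  V1356: {{x1,x2,x3}}
  V1456: {{x1,x3},{x1,x2,x3},{x1,x3,x4}}
  V2456: {{x1,x4},{x1,x3,x4}}
  V3456: {{x1,x2},{x1,x6},{x1,x2,x3},{x1,x2,x6}}
  V12456: {{x1,x3,x4}}
  V13456: {{x1,x2,x3}}
C dims 7,16,17,9; δ0: rk 5, SNF 1^5; δ1: rk 10, SNF 1^10; δ2: rk 7, SNF 1^7
Ȟ^0 = (7 − 5) − 0 = 2, so Ȟ^0 ≅ Z^2
Ȟ^1 = (16 − 10) − 5 = 1, so Ȟ^1 ≅ Z
Ȟ^2 = (17 − 7) − 10 = 0, so Ȟ^2 ≅ 0


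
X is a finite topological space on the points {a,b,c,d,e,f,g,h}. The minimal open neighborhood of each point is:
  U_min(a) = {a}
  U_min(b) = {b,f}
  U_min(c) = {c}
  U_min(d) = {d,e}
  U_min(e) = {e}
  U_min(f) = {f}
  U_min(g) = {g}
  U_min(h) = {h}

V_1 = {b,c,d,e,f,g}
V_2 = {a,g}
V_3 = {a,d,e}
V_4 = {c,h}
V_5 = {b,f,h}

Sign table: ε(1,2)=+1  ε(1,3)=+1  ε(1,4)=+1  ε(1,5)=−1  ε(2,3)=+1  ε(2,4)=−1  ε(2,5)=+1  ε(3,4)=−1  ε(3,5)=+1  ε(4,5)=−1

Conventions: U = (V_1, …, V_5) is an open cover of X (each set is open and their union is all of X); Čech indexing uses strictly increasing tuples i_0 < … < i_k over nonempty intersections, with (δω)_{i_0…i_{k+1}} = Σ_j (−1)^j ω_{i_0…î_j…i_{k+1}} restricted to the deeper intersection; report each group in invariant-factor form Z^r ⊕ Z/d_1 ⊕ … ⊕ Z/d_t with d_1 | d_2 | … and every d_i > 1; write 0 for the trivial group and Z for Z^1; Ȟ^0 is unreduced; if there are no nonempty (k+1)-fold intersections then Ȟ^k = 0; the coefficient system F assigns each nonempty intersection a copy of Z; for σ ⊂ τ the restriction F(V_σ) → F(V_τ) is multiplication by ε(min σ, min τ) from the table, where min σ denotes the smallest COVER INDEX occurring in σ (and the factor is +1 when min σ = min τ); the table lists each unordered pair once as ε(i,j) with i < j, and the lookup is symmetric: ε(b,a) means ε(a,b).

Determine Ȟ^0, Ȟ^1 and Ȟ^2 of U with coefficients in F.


Ȟ^0 = Z, Ȟ^1 = Z^2 and Ȟ^2 = 0

cover nerve:
  V12={g} V13={d,e} V14={c} V15={b,f} V23={a} V45={h}
C dims 5,6; δ0: rk 4, SNF 1^4
Ȟ^0: (5−4)−0=1 ⇒ Z
Ȟ^1: (6−0)−4=2 ⇒ Z^2
Ȟ^2: (0−0)−0=0 ⇒ 0


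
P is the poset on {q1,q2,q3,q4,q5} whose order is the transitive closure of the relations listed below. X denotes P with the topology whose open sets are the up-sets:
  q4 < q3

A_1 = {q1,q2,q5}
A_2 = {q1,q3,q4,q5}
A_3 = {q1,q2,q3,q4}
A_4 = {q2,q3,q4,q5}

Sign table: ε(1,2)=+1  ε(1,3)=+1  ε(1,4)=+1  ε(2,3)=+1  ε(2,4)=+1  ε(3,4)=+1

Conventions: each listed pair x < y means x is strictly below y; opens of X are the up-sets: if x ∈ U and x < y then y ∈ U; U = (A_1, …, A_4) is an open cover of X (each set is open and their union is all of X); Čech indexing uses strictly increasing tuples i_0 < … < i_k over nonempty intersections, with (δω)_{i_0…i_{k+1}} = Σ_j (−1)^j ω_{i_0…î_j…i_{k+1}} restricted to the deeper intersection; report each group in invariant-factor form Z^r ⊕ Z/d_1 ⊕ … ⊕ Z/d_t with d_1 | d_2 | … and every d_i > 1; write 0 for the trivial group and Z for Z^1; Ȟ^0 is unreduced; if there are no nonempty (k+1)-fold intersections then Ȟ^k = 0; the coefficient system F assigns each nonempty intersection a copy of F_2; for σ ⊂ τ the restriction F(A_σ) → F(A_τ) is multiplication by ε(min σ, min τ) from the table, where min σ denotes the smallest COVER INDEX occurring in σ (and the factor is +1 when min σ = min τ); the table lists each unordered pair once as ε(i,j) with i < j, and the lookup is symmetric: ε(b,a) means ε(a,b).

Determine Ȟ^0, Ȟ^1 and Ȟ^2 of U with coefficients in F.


cover nerve:
  A12={q1,q5} A13={q1,q2} A14={q2,q5} A23={q1,q3,q4} A24={q3,q4,q5} A34={q2,q3,q4}
  A123={q1} A124={q5} A134={q2} A234={q3,q4}
C dims 4,6,4; δ0: rk_F2 3; δ1: rk_F2 3
Ȟ^0: (4−3)−0=1 ⇒ Z/2
Ȟ^1: (6−3)−3=0 ⇒ 0
Ȟ^2: (4−0)−3=1 ⇒ Z/2

Ȟ^0 = Z/2; Ȟ^1 = 0; Ȟ^2 = Z/2
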